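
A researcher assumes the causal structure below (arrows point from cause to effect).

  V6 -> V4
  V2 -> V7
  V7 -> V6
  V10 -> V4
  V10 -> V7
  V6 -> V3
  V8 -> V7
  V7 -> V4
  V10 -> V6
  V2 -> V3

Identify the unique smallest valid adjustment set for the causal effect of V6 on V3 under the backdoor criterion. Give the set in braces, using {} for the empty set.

{V2}

Variables eligible for adjustment (non-descendants of V6, excluding V6 and V3): {V10, V2, V7, V8}.
Backdoor paths from V6 to V3:
  P1: V6 <- V10 -> V7 <- V2 -> V3
  P2: V6 <- V10 -> V4 <- V7 <- V2 -> V3
  P3: V6 <- V7 <- V2 -> V3
The empty set is not sufficient: P3 (V6 <- V7 <- V2 -> V3) has no collider blocking it and no conditioned non-collider, so it is open.
Try {V2}:
  P1: blocked at collider V7 (neither it nor any descendant is in the conditioning set).
  P2: blocked at collider V4 (neither it nor any descendant is in the conditioning set).
  P3: blocked at fork node V2 ∈ conditioning set.
{V2} contains no descendant of V6 and blocks every backdoor path.
No other singleton works — e.g. {V8} leaves P3 open — so {V2} is the unique smallest valid adjustment set.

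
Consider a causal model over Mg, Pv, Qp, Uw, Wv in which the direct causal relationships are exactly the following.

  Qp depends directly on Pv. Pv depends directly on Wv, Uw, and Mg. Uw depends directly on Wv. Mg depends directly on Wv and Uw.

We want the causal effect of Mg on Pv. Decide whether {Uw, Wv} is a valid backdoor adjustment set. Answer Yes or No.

Backdoor paths from Mg to Pv (paths whose first edge points into Mg):
  P1: Mg <- Wv -> Uw -> Pv
  P2: Mg <- Wv -> Pv
  P3: Mg <- Uw <- Wv -> Pv
  P4: Mg <- Uw -> Pv
Condition 1 (no descendant of Mg in the set): holds — descendants of Mg are {Pv, Qp}; none are in {Uw, Wv}.
Condition 2 (every backdoor path blocked by {Uw, Wv}):
  P1: blocked at fork node Wv ∈ conditioning set.
  P2: blocked at fork node Wv ∈ conditioning set.
  P3: blocked at chain node Uw ∈ conditioning set.
  P4: blocked at fork node Uw ∈ conditioning set.
{Uw, Wv} satisfies the backdoor criterion.

Yes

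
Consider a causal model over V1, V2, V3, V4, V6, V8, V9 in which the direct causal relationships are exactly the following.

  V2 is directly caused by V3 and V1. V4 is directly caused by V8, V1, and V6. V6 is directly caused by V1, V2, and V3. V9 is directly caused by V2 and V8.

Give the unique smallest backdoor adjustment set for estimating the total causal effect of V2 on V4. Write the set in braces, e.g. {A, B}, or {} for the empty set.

Variables eligible for adjustment (non-descendants of V2, excluding V2 and V4): {V1, V3, V8}.
Backdoor paths from V2 to V4:
  P1: V2 <- V1 -> V6 -> V4
  P2: V2 <- V1 -> V4
  P3: V2 <- V3 -> V6 <- V1 -> V4
  P4: V2 <- V3 -> V6 -> V4
The empty set is not sufficient: P1 (V2 <- V1 -> V6 -> V4) has no collider blocking it and no conditioned non-collider, so it is open.
Try {V1, V3}:
  P1: blocked at fork node V1 ∈ conditioning set.
  P2: blocked at fork node V1 ∈ conditioning set.
  P3: blocked at fork node V3 ∈ conditioning set.
  P4: blocked at fork node V3 ∈ conditioning set.
{V1, V3} contains no descendant of V2 and blocks every backdoor path.
Every element of {V1, V3} is needed (dropping V1 leaves P1 open; dropping V3 leaves P4 open), so no proper subset is valid.
Among all size-2 subsets of the eligible variables, only {V1, V3} blocks every backdoor path, so it is the unique smallest valid adjustment set.

{V1, V3}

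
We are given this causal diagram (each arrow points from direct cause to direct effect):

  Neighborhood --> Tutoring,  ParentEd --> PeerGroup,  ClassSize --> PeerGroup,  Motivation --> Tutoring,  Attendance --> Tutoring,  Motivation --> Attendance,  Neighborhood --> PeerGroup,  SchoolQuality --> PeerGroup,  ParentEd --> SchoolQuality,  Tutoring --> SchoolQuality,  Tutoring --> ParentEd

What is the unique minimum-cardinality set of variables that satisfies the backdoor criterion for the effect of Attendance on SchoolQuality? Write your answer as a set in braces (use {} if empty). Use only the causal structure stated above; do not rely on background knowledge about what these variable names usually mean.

Variables eligible for adjustment (non-descendants of Attendance, excluding Attendance and SchoolQuality): {ClassSize, Motivation, Neighborhood}.
Backdoor paths from Attendance to SchoolQuality:
  P1: Attendance <- Motivation -> Tutoring <- Neighborhood -> PeerGroup <- ParentEd -> SchoolQuality
  P2: Attendance <- Motivation -> Tutoring <- Neighborhood -> PeerGroup <- SchoolQuality
  P3: Attendance <- Motivation -> Tutoring -> ParentEd -> SchoolQuality
  P4: Attendance <- Motivation -> Tutoring -> ParentEd -> PeerGroup <- SchoolQuality
  P5: Attendance <- Motivation -> Tutoring -> SchoolQuality
The empty set is not sufficient: P3 (Attendance <- Motivation -> Tutoring -> ParentEd -> SchoolQuality) has no collider blocking it and no conditioned non-collider, so it is open.
Try {Motivation}:
  P1: blocked at fork node Motivation ∈ conditioning set.
  P2: blocked at fork node Motivation ∈ conditioning set.
  P3: blocked at fork node Motivation ∈ conditioning set.
  P4: blocked at fork node Motivation ∈ conditioning set.
  P5: blocked at fork node Motivation ∈ conditioning set.
{Motivation} contains no descendant of Attendance and blocks every backdoor path.
No other singleton works — e.g. {Neighborhood} leaves P3 open — so {Motivation} is the unique smallest valid adjustment set.

{Motivation}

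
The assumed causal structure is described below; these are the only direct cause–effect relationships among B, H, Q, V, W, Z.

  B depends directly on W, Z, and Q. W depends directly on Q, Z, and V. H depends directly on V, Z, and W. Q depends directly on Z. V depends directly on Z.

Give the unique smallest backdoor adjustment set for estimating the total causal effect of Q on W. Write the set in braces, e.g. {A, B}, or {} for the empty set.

Variables eligible for adjustment (non-descendants of Q, excluding Q and W): {V, Z}.
Backdoor paths from Q to W:
  P1: Q <- Z -> V -> W
  P2: Q <- Z -> V -> H <- W
  P3: Q <- Z -> W
  P4: Q <- Z -> H <- V -> W
  P5: Q <- Z -> H <- W
  P6: Q <- Z -> B <- W
The empty set is not sufficient: P1 (Q <- Z -> V -> W) has no collider blocking it and no conditioned non-collider, so it is open.
Try {Z}:
  P1: blocked at fork node Z ∈ conditioning set.
  P2: blocked at fork node Z ∈ conditioning set.
  P3: blocked at fork node Z ∈ conditioning set.
  P4: blocked at fork node Z ∈ conditioning set.
  P5: blocked at fork node Z ∈ conditioning set.
  P6: blocked at fork node Z ∈ conditioning set.
{Z} contains no descendant of Q and blocks every backdoor path.
No other singleton works — e.g. {V} leaves P3 open — so {Z} is the unique smallest valid adjustment set.

{Z}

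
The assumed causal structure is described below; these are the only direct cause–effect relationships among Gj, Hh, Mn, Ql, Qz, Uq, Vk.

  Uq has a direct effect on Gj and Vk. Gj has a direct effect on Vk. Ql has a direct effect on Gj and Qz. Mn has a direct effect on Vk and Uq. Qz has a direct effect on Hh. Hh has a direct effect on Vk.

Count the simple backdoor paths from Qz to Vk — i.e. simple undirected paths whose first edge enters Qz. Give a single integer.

3

A backdoor path from Qz to Vk is any simple undirected path whose first edge points into Qz (i.e. leaves Qz via a parent).
Parents of Qz: {Ql}.
Enumerating:
  P1: Qz <- Ql -> Gj <- Uq <- Mn -> Vk
  P2: Qz <- Ql -> Gj <- Uq -> Vk
  P3: Qz <- Ql -> Gj -> Vk
That exhausts the simple backdoor paths. Count: 3.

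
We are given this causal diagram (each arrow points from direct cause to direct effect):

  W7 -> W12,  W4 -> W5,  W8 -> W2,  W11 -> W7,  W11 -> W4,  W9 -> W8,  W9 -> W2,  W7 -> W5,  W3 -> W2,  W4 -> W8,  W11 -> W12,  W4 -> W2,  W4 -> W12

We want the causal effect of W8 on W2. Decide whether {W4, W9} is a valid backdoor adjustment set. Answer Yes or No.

Backdoor paths from W8 to W2 (paths whose first edge points into W8):
  P1: W8 <- W4 -> W2
  P2: W8 <- W9 -> W2
Condition 1 (no descendant of W8 in the set): holds — descendants of W8 are {W2}; none are in {W4, W9}.
Condition 2 (every backdoor path blocked by {W4, W9}):
  P1: blocked at fork node W4 ∈ conditioning set.
  P2: blocked at fork node W9 ∈ conditioning set.
{W4, W9} satisfies the backdoor criterion.

Yes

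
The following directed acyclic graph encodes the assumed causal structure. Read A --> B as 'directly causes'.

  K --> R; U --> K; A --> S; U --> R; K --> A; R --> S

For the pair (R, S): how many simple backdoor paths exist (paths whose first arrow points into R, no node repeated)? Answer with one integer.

2

A backdoor path from R to S is any simple undirected path whose first edge points into R (i.e. leaves R via a parent).
Parents of R: {K, U}.
Enumerating:
  P1: R <- U -> K -> A -> S
  P2: R <- K -> A -> S
That exhausts the simple backdoor paths. Count: 2.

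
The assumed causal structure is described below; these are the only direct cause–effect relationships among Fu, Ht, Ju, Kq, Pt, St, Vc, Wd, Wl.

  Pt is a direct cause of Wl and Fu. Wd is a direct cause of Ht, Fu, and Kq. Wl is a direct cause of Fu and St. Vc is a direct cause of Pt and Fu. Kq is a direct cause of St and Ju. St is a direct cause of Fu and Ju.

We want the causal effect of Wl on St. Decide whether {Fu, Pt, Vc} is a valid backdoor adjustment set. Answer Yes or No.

No

Backdoor paths from Wl to St (paths whose first edge points into Wl):
  P1: Wl <- Pt <- Vc -> Fu <- Wd -> Kq -> St
  P2: Wl <- Pt <- Vc -> Fu <- Wd -> Kq -> Ju <- St
  P3: Wl <- Pt <- Vc -> Fu <- St
  P4: Wl <- Pt -> Fu <- Wd -> Kq -> St
  P5: Wl <- Pt -> Fu <- Wd -> Kq -> Ju <- St
  P6: Wl <- Pt -> Fu <- St
Condition 1 (no descendant of Wl in the set): FAILS — Fu is a descendant of Wl.
Condition 2 (every backdoor path blocked by {Fu, Pt, Vc}):
  P1: blocked at chain node Pt ∈ conditioning set.
  P2: blocked at chain node Pt ∈ conditioning set.
  P3: blocked at chain node Pt ∈ conditioning set.
  P4: blocked at fork node Pt ∈ conditioning set.
  P5: blocked at fork node Pt ∈ conditioning set.
  P6: blocked at fork node Pt ∈ conditioning set.
{Fu, Pt, Vc} does not satisfy the backdoor criterion.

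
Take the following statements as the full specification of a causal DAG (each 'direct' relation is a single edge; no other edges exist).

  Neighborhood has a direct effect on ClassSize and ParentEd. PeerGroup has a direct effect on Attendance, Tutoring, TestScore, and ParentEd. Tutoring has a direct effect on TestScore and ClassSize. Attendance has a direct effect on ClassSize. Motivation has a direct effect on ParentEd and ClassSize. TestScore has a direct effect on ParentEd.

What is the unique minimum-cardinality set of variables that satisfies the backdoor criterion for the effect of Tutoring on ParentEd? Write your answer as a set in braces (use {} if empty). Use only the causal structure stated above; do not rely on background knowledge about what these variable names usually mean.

Variables eligible for adjustment (non-descendants of Tutoring, excluding Tutoring and ParentEd): {Attendance, Motivation, Neighborhood, PeerGroup}.
Backdoor paths from Tutoring to ParentEd:
  P1: Tutoring <- PeerGroup -> Attendance -> ClassSize <- Motivation -> ParentEd
  P2: Tutoring <- PeerGroup -> Attendance -> ClassSize <- Neighborhood -> ParentEd
  P3: Tutoring <- PeerGroup -> TestScore -> ParentEd
  P4: Tutoring <- PeerGroup -> ParentEd
The empty set is not sufficient: P3 (Tutoring <- PeerGroup -> TestScore -> ParentEd) has no collider blocking it and no conditioned non-collider, so it is open.
Try {PeerGroup}:
  P1: blocked at fork node PeerGroup ∈ conditioning set.
  P2: blocked at fork node PeerGroup ∈ conditioning set.
  P3: blocked at fork node PeerGroup ∈ conditioning set.
  P4: blocked at fork node PeerGroup ∈ conditioning set.
{PeerGroup} contains no descendant of Tutoring and blocks every backdoor path.
No other singleton works — e.g. {Attendance} leaves P3 open — so {PeerGroup} is the unique smallest valid adjustment set.

{PeerGroup}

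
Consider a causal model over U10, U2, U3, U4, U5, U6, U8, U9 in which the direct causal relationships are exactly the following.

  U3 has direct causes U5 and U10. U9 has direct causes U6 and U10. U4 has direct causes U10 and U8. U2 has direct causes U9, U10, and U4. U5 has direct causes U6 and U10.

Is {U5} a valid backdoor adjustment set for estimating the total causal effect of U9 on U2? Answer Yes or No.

No

Backdoor paths from U9 to U2 (paths whose first edge points into U9):
  P1: U9 <- U6 -> U5 <- U10 -> U4 -> U2
  P2: U9 <- U6 -> U5 <- U10 -> U2
  P3: U9 <- U6 -> U5 -> U3 <- U10 -> U4 -> U2
  P4: U9 <- U6 -> U5 -> U3 <- U10 -> U2
  P5: U9 <- U10 -> U4 -> U2
  P6: U9 <- U10 -> U2
Condition 1 (no descendant of U9 in the set): holds — descendants of U9 are {U2}; none are in {U5}.
Condition 2 (every backdoor path blocked by {U5}):
  P1: open — collider(s) U5 are conditioned on (or have a conditioned descendant) and no non-collider on the path is in the set.
  P2: open — collider(s) U5 are conditioned on (or have a conditioned descendant) and no non-collider on the path is in the set.
  P3: blocked at chain node U5 ∈ conditioning set.
  P4: blocked at chain node U5 ∈ conditioning set.
  P5: open — no interior node is in the conditioning set.
  P6: open — no interior node is in the conditioning set.
{U5} does not satisfy the backdoor criterion.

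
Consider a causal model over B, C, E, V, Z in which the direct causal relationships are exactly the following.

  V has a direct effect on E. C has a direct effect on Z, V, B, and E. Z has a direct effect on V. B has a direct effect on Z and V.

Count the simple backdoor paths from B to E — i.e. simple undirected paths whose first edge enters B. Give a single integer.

A backdoor path from B to E is any simple undirected path whose first edge points into B (i.e. leaves B via a parent).
Parents of B: {C}.
Enumerating:
  P1: B <- C -> Z -> V -> E
  P2: B <- C -> V -> E
  P3: B <- C -> E
That exhausts the simple backdoor paths. Count: 3.

3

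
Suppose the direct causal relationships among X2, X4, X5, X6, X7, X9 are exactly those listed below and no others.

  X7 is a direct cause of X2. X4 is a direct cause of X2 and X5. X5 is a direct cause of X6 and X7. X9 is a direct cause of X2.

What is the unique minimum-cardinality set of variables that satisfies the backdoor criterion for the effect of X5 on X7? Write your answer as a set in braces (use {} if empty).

{}

Variables eligible for adjustment (non-descendants of X5, excluding X5 and X7): {X4, X9}.
Backdoor paths from X5 to X7:
  P1: X5 <- X4 -> X2 <- X7
Each backdoor path contains an unconditioned collider, so every path is already blocked with the empty conditioning set:
  P1: blocked at collider X2 (neither it nor any descendant is in the conditioning set).
The empty set is therefore the unique smallest valid set.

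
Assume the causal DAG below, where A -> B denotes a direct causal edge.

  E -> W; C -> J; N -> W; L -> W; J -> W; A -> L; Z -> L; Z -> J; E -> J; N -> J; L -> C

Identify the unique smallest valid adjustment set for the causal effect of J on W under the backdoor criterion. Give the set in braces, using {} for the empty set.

Variables eligible for adjustment (non-descendants of J, excluding J and W): {A, C, E, L, N, Z}.
Backdoor paths from J to W:
  P1: J <- Z -> L -> W
  P2: J <- C <- L -> W
  P3: J <- N -> W
  P4: J <- E -> W
The empty set is not sufficient: P1 (J <- Z -> L -> W) has no collider blocking it and no conditioned non-collider, so it is open.
Try {E, L, N}:
  P1: blocked at chain node L ∈ conditioning set.
  P2: blocked at fork node L ∈ conditioning set.
  P3: blocked at fork node N ∈ conditioning set.
  P4: blocked at fork node E ∈ conditioning set.
{E, L, N} contains no descendant of J and blocks every backdoor path.
Every element of {E, L, N} is needed (dropping E leaves P4 open; dropping L leaves P1 open; dropping N leaves P3 open), so no proper subset is valid.
Among all size-3 subsets of the eligible variables, only {E, L, N} blocks every backdoor path, so it is the unique smallest valid adjustment set.

{E, L, N}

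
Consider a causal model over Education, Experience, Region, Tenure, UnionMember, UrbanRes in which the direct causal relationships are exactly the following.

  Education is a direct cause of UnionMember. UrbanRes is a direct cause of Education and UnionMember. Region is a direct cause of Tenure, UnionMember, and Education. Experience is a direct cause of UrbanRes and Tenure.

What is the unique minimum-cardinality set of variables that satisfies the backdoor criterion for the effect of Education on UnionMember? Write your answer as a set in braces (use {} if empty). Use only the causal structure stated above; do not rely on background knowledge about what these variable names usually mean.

Variables eligible for adjustment (non-descendants of Education, excluding Education and UnionMember): {Experience, Region, Tenure, UrbanRes}.
Backdoor paths from Education to UnionMember:
  P1: Education <- Region -> Tenure <- Experience -> UrbanRes -> UnionMember
  P2: Education <- Region -> UnionMember
  P3: Education <- UrbanRes <- Experience -> Tenure <- Region -> UnionMember
  P4: Education <- UrbanRes -> UnionMember
The empty set is not sufficient: P2 (Education <- Region -> UnionMember) has no collider blocking it and no conditioned non-collider, so it is open.
Try {Region, UrbanRes}:
  P1: blocked at fork node Region ∈ conditioning set.
  P2: blocked at fork node Region ∈ conditioning set.
  P3: blocked at chain node UrbanRes ∈ conditioning set.
  P4: blocked at fork node UrbanRes ∈ conditioning set.
{Region, UrbanRes} contains no descendant of Education and blocks every backdoor path.
Every element of {Region, UrbanRes} is needed (dropping Region leaves P2 open; dropping UrbanRes leaves P4 open), so no proper subset is valid.
Among all size-2 subsets of the eligible variables, only {Region, UrbanRes} blocks every backdoor path, so it is the unique smallest valid adjustment set.

{Region, UrbanRes}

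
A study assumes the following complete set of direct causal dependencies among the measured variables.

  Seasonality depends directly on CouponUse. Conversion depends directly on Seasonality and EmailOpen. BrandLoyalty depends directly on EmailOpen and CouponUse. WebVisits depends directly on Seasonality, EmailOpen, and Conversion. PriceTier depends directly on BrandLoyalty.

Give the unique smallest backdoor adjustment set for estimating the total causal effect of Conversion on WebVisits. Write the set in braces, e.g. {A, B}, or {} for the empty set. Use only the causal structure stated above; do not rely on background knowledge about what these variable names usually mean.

Variables eligible for adjustment (non-descendants of Conversion, excluding Conversion and WebVisits): {BrandLoyalty, CouponUse, EmailOpen, PriceTier, Seasonality}.
Backdoor paths from Conversion to WebVisits:
  P1: Conversion <- EmailOpen -> BrandLoyalty <- CouponUse -> Seasonality -> WebVisits
  P2: Conversion <- EmailOpen -> WebVisits
  P3: Conversion <- Seasonality <- CouponUse -> BrandLoyalty <- EmailOpen -> WebVisits
  P4: Conversion <- Seasonality -> WebVisits
The empty set is not sufficient: P2 (Conversion <- EmailOpen -> WebVisits) has no collider blocking it and no conditioned non-collider, so it is open.
Try {EmailOpen, Seasonality}:
  P1: blocked at fork node EmailOpen ∈ conditioning set.
  P2: blocked at fork node EmailOpen ∈ conditioning set.
  P3: blocked at chain node Seasonality ∈ conditioning set.
  P4: blocked at fork node Seasonality ∈ conditioning set.
{EmailOpen, Seasonality} contains no descendant of Conversion and blocks every backdoor path.
Every element of {EmailOpen, Seasonality} is needed (dropping EmailOpen leaves P2 open; dropping Seasonality leaves P4 open), so no proper subset is valid.
Among all size-2 subsets of the eligible variables, only {EmailOpen, Seasonality} blocks every backdoor path, so it is the unique smallest valid adjustment set.

{EmailOpen, Seasonality}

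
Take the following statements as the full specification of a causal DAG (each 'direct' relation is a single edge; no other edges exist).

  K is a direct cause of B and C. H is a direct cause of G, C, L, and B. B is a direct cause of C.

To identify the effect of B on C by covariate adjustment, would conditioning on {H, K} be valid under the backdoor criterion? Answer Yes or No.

Yes

Backdoor paths from B to C (paths whose first edge points into B):
  P1: B <- H -> C
  P2: B <- K -> C
Condition 1 (no descendant of B in the set): holds — descendants of B are {C}; none are in {H, K}.
Condition 2 (every backdoor path blocked by {H, K}):
  P1: blocked at fork node H ∈ conditioning set.
  P2: blocked at fork node K ∈ conditioning set.
{H, K} satisfies the backdoor criterion.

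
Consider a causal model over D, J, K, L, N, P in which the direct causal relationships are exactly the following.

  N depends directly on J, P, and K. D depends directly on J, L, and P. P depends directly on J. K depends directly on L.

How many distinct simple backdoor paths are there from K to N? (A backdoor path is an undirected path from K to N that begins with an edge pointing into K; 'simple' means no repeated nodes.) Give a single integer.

A backdoor path from K to N is any simple undirected path whose first edge points into K (i.e. leaves K via a parent).
Parents of K: {L}.
Enumerating:
  P1: K <- L -> D <- J -> P -> N
  P2: K <- L -> D <- J -> N
  P3: K <- L -> D <- P <- J -> N
  P4: K <- L -> D <- P -> N
That exhausts the simple backdoor paths. Count: 4.

4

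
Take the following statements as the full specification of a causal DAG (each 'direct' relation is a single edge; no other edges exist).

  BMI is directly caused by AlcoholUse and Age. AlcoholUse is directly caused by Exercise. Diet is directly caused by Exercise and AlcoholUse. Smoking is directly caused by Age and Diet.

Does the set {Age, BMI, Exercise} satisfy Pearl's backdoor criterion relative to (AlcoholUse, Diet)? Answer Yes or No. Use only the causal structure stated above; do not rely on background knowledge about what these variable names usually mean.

No

Backdoor paths from AlcoholUse to Diet (paths whose first edge points into AlcoholUse):
  P1: AlcoholUse <- Exercise -> Diet
Condition 1 (no descendant of AlcoholUse in the set): FAILS — BMI is a descendant of AlcoholUse.
Condition 2 (every backdoor path blocked by {Age, BMI, Exercise}):
  P1: blocked at fork node Exercise ∈ conditioning set.
{Age, BMI, Exercise} does not satisfy the backdoor criterion.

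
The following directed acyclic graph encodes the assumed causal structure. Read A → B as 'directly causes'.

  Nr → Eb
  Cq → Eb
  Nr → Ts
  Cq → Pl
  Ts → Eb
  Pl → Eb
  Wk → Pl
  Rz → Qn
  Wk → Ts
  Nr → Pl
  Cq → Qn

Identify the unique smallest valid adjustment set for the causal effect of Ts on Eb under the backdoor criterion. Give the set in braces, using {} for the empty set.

Variables eligible for adjustment (non-descendants of Ts, excluding Ts and Eb): {Cq, Nr, Pl, Qn, Rz, Wk}.
Backdoor paths from Ts to Eb:
  P1: Ts <- Wk -> Pl <- Nr -> Eb
  P2: Ts <- Wk -> Pl <- Cq -> Eb
  P3: Ts <- Wk -> Pl -> Eb
  P4: Ts <- Nr -> Pl <- Cq -> Eb
  P5: Ts <- Nr -> Pl -> Eb
  P6: Ts <- Nr -> Eb
The empty set is not sufficient: P3 (Ts <- Wk -> Pl -> Eb) has no collider blocking it and no conditioned non-collider, so it is open.
Try {Nr, Wk}:
  P1: blocked at fork node Wk ∈ conditioning set.
  P2: blocked at fork node Wk ∈ conditioning set.
  P3: blocked at fork node Wk ∈ conditioning set.
  P4: blocked at fork node Nr ∈ conditioning set.
  P5: blocked at fork node Nr ∈ conditioning set.
  P6: blocked at fork node Nr ∈ conditioning set.
{Nr, Wk} contains no descendant of Ts and blocks every backdoor path.
Every element of {Nr, Wk} is needed (dropping Nr leaves P5 open; dropping Wk leaves P3 open), so no proper subset is valid.
Among all size-2 subsets of the eligible variables, only {Nr, Wk} blocks every backdoor path, so it is the unique smallest valid adjustment set.

{Nr, Wk}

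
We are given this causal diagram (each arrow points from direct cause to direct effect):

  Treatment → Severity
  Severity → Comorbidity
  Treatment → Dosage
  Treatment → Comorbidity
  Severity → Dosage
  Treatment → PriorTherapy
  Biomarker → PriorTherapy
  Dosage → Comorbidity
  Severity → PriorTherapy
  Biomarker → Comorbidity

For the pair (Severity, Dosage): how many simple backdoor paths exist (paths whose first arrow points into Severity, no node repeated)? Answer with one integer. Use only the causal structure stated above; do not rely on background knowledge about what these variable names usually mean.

A backdoor path from Severity to Dosage is any simple undirected path whose first edge points into Severity (i.e. leaves Severity via a parent).
Parents of Severity: {Treatment}.
Enumerating:
  P1: Severity <- Treatment -> Dosage
  P2: Severity <- Treatment -> PriorTherapy <- Biomarker -> Comorbidity <- Dosage
  P3: Severity <- Treatment -> Comorbidity <- Dosage
That exhausts the simple backdoor paths. Count: 3.

3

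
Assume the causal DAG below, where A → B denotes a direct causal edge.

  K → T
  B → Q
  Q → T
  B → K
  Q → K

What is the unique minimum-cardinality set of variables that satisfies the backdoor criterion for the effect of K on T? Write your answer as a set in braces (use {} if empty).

{Q}

Variables eligible for adjustment (non-descendants of K, excluding K and T): {B, Q}.
Backdoor paths from K to T:
  P1: K <- B -> Q -> T
  P2: K <- Q -> T
The empty set is not sufficient: P1 (K <- B -> Q -> T) has no collider blocking it and no conditioned non-collider, so it is open.
Try {Q}:
  P1: blocked at chain node Q ∈ conditioning set.
  P2: blocked at fork node Q ∈ conditioning set.
{Q} contains no descendant of K and blocks every backdoor path.
No other singleton works — e.g. {B} leaves P2 open — so {Q} is the unique smallest valid adjustment set.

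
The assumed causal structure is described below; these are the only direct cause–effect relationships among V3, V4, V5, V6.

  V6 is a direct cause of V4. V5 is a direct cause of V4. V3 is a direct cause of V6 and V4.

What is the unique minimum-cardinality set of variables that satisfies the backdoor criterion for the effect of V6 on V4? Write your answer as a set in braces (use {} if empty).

Variables eligible for adjustment (non-descendants of V6, excluding V6 and V4): {V3, V5}.
Backdoor paths from V6 to V4:
  P1: V6 <- V3 -> V4
The empty set is not sufficient: P1 (V6 <- V3 -> V4) has no collider blocking it and no conditioned non-collider, so it is open.
Try {V3}:
  P1: blocked at fork node V3 ∈ conditioning set.
{V3} contains no descendant of V6 and blocks every backdoor path.
No other singleton works — e.g. {V5} leaves P1 open — so {V3} is the unique smallest valid adjustment set.

{V3}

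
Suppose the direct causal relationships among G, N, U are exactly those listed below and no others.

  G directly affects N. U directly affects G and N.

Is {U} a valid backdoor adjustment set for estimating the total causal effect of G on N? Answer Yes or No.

Yes

Backdoor paths from G to N (paths whose first edge points into G):
  P1: G <- U -> N
Condition 1 (no descendant of G in the set): holds — descendants of G are {N}; none are in {U}.
Condition 2 (every backdoor path blocked by {U}):
  P1: blocked at fork node U ∈ conditioning set.
{U} satisfies the backdoor criterion.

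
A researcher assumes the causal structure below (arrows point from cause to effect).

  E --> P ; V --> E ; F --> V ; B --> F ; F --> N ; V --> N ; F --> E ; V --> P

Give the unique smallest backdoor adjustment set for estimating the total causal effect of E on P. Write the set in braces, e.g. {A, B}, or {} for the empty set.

{V}

Variables eligible for adjustment (non-descendants of E, excluding E and P): {B, F, N, V}.
Backdoor paths from E to P:
  P1: E <- F -> V -> P
  P2: E <- F -> N <- V -> P
  P3: E <- V -> P
The empty set is not sufficient: P1 (E <- F -> V -> P) has no collider blocking it and no conditioned non-collider, so it is open.
Try {V}:
  P1: blocked at chain node V ∈ conditioning set.
  P2: blocked at collider N (neither it nor any descendant is in the conditioning set).
  P3: blocked at fork node V ∈ conditioning set.
{V} contains no descendant of E and blocks every backdoor path.
No other singleton works — e.g. {B} leaves P1 open — so {V} is the unique smallest valid adjustment set.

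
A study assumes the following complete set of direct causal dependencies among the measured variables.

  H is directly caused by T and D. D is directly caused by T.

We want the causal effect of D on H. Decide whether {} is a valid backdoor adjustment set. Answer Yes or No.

No

Backdoor paths from D to H (paths whose first edge points into D):
  P1: D <- T -> H
Condition 1 (no descendant of D in the set): holds — descendants of D are {H}; none are in {}.
Condition 2 (every backdoor path blocked by {}):
  P1: open — no interior node is in the conditioning set.
{} does not satisfy the backdoor criterion.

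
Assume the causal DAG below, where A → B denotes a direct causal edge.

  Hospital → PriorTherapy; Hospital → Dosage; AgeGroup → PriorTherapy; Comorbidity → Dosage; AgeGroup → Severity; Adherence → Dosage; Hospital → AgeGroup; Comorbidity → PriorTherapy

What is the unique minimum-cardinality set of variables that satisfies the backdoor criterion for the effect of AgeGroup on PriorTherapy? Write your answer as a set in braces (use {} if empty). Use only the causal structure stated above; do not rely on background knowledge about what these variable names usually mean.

Variables eligible for adjustment (non-descendants of AgeGroup, excluding AgeGroup and PriorTherapy): {Adherence, Comorbidity, Dosage, Hospital}.
Backdoor paths from AgeGroup to PriorTherapy:
  P1: AgeGroup <- Hospital -> Dosage <- Comorbidity -> PriorTherapy
  P2: AgeGroup <- Hospital -> PriorTherapy
The empty set is not sufficient: P2 (AgeGroup <- Hospital -> PriorTherapy) has no collider blocking it and no conditioned non-collider, so it is open.
Try {Hospital}:
  P1: blocked at fork node Hospital ∈ conditioning set.
  P2: blocked at fork node Hospital ∈ conditioning set.
{Hospital} contains no descendant of AgeGroup and blocks every backdoor path.
No other singleton works — e.g. {Adherence} leaves P2 open — so {Hospital} is the unique smallest valid adjustment set.

{Hospital}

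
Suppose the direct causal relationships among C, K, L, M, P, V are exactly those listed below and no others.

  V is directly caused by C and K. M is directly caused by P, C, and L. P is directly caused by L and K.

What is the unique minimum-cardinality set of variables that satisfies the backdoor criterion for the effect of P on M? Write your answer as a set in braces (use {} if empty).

Variables eligible for adjustment (non-descendants of P, excluding P and M): {C, K, L, V}.
Backdoor paths from P to M:
  P1: P <- K -> V <- C -> M
  P2: P <- L -> M
The empty set is not sufficient: P2 (P <- L -> M) has no collider blocking it and no conditioned non-collider, so it is open.
Try {L}:
  P1: blocked at collider V (neither it nor any descendant is in the conditioning set).
  P2: blocked at fork node L ∈ conditioning set.
{L} contains no descendant of P and blocks every backdoor path.
No other singleton works — e.g. {K} leaves P2 open — so {L} is the unique smallest valid adjustment set.

{L}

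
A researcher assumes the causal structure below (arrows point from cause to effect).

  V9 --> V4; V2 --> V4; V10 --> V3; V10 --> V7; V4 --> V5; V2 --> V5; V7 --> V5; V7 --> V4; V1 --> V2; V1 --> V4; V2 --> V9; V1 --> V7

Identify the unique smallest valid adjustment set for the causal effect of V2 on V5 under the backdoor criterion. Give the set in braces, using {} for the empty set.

Variables eligible for adjustment (non-descendants of V2, excluding V2 and V5): {V1, V10, V3, V7}.
Backdoor paths from V2 to V5:
  P1: V2 <- V1 -> V7 -> V4 -> V5
  P2: V2 <- V1 -> V7 -> V5
  P3: V2 <- V1 -> V4 <- V7 -> V5
  P4: V2 <- V1 -> V4 -> V5
The empty set is not sufficient: P1 (V2 <- V1 -> V7 -> V4 -> V5) has no collider blocking it and no conditioned non-collider, so it is open.
Try {V1}:
  P1: blocked at fork node V1 ∈ conditioning set.
  P2: blocked at fork node V1 ∈ conditioning set.
  P3: blocked at fork node V1 ∈ conditioning set.
  P4: blocked at fork node V1 ∈ conditioning set.
{V1} contains no descendant of V2 and blocks every backdoor path.
No other singleton works — e.g. {V10} leaves P1 open — so {V1} is the unique smallest valid adjustment set.

{V1}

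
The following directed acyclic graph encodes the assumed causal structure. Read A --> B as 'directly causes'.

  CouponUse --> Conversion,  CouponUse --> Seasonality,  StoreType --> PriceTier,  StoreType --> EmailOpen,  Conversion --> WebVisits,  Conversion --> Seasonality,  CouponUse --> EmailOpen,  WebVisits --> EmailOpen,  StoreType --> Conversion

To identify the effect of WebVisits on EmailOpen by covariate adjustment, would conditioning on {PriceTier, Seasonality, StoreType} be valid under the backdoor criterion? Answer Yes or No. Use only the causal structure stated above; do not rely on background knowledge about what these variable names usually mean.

No

Backdoor paths from WebVisits to EmailOpen (paths whose first edge points into WebVisits):
  P1: WebVisits <- Conversion <- StoreType -> EmailOpen
  P2: WebVisits <- Conversion <- CouponUse -> EmailOpen
  P3: WebVisits <- Conversion -> Seasonality <- CouponUse -> EmailOpen
Condition 1 (no descendant of WebVisits in the set): holds — descendants of WebVisits are {EmailOpen}; none are in {PriceTier, Seasonality, StoreType}.
Condition 2 (every backdoor path blocked by {PriceTier, Seasonality, StoreType}):
  P1: blocked at fork node StoreType ∈ conditioning set.
  P2: open — no interior node is in the conditioning set.
  P3: open — collider(s) Seasonality are conditioned on (or have a conditioned descendant) and no non-collider on the path is in the set.
{PriceTier, Seasonality, StoreType} does not satisfy the backdoor criterion.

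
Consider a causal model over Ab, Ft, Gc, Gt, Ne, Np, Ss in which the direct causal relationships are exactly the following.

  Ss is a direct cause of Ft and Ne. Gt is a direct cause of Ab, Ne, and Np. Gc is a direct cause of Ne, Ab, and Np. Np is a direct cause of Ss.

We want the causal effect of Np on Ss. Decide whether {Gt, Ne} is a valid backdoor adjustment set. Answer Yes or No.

No

Backdoor paths from Np to Ss (paths whose first edge points into Np):
  P1: Np <- Gt -> Ne <- Ss
  P2: Np <- Gt -> Ab <- Gc -> Ne <- Ss
  P3: Np <- Gc -> Ne <- Ss
  P4: Np <- Gc -> Ab <- Gt -> Ne <- Ss
Condition 1 (no descendant of Np in the set): FAILS — Ne is a descendant of Np.
Condition 2 (every backdoor path blocked by {Gt, Ne}):
  P1: blocked at fork node Gt ∈ conditioning set.
  P2: blocked at fork node Gt ∈ conditioning set.
  P3: open — collider(s) Ne are conditioned on (or have a conditioned descendant) and no non-collider on the path is in the set.
  P4: blocked at collider Ab (neither it nor any descendant is in the conditioning set).
{Gt, Ne} does not satisfy the backdoor criterion.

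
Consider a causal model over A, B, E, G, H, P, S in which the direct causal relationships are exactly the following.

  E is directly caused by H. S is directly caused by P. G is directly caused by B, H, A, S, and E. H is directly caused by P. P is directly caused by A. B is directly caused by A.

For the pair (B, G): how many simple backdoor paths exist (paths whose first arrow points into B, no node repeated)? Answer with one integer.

A backdoor path from B to G is any simple undirected path whose first edge points into B (i.e. leaves B via a parent).
Parents of B: {A}.
Enumerating:
  P1: B <- A -> P -> H -> E -> G
  P2: B <- A -> P -> H -> G
  P3: B <- A -> P -> S -> G
  P4: B <- A -> G
That exhausts the simple backdoor paths. Count: 4.

4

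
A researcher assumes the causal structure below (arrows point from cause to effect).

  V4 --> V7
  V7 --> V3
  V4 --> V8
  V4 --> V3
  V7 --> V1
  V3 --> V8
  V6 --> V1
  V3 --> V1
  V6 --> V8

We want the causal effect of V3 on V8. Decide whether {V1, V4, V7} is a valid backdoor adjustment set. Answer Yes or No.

Backdoor paths from V3 to V8 (paths whose first edge points into V3):
  P1: V3 <- V4 -> V7 -> V1 <- V6 -> V8
  P2: V3 <- V4 -> V8
  P3: V3 <- V7 <- V4 -> V8
  P4: V3 <- V7 -> V1 <- V6 -> V8
Condition 1 (no descendant of V3 in the set): FAILS — V1 is a descendant of V3.
Condition 2 (every backdoor path blocked by {V1, V4, V7}):
  P1: blocked at fork node V4 ∈ conditioning set.
  P2: blocked at fork node V4 ∈ conditioning set.
  P3: blocked at chain node V7 ∈ conditioning set.
  P4: blocked at fork node V7 ∈ conditioning set.
{V1, V4, V7} does not satisfy the backdoor criterion.

No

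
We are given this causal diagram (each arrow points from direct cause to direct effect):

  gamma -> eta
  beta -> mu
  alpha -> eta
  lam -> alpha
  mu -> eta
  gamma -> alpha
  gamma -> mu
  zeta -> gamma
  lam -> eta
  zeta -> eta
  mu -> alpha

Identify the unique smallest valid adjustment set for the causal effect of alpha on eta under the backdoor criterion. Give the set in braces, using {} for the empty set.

Variables eligible for adjustment (non-descendants of alpha, excluding alpha and eta): {beta, gamma, lam, mu, zeta}.
Backdoor paths from alpha to eta:
  P1: alpha <- gamma <- zeta -> eta
  P2: alpha <- gamma -> mu -> eta
  P3: alpha <- gamma -> eta
  P4: alpha <- mu <- gamma <- zeta -> eta
  P5: alpha <- mu <- gamma -> eta
  P6: alpha <- mu -> eta
  P7: alpha <- lam -> eta
The empty set is not sufficient: P1 (alpha <- gamma <- zeta -> eta) has no collider blocking it and no conditioned non-collider, so it is open.
Try {gamma, lam, mu}:
  P1: blocked at chain node gamma ∈ conditioning set.
  P2: blocked at fork node gamma ∈ conditioning set.
  P3: blocked at fork node gamma ∈ conditioning set.
  P4: blocked at chain node mu ∈ conditioning set.
  P5: blocked at chain node mu ∈ conditioning set.
  P6: blocked at fork node mu ∈ conditioning set.
  P7: blocked at fork node lam ∈ conditioning set.
{gamma, lam, mu} contains no descendant of alpha and blocks every backdoor path.
Every element of {gamma, lam, mu} is needed (dropping gamma leaves P1 open; dropping lam leaves P7 open; dropping mu leaves P6 open), so no proper subset is valid.
Among all size-3 subsets of the eligible variables, only {gamma, lam, mu} blocks every backdoor path, so it is the unique smallest valid adjustment set.

{gamma, lam, mu}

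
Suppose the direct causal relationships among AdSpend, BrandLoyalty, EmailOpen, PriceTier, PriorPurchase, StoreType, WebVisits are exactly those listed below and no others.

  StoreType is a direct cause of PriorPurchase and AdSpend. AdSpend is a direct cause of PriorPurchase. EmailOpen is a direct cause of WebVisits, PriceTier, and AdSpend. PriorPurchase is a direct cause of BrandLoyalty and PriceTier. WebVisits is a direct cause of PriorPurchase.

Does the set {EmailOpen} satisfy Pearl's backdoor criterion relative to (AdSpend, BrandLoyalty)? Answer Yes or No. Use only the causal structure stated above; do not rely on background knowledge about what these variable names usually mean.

No

Backdoor paths from AdSpend to BrandLoyalty (paths whose first edge points into AdSpend):
  P1: AdSpend <- StoreType -> PriorPurchase -> BrandLoyalty
  P2: AdSpend <- EmailOpen -> WebVisits -> PriorPurchase -> BrandLoyalty
  P3: AdSpend <- EmailOpen -> PriceTier <- PriorPurchase -> BrandLoyalty
Condition 1 (no descendant of AdSpend in the set): holds — descendants of AdSpend are {BrandLoyalty, PriceTier, PriorPurchase}; none are in {EmailOpen}.
Condition 2 (every backdoor path blocked by {EmailOpen}):
  P1: open — no interior node is in the conditioning set.
  P2: blocked at fork node EmailOpen ∈ conditioning set.
  P3: blocked at fork node EmailOpen ∈ conditioning set.
{EmailOpen} does not satisfy the backdoor criterion.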